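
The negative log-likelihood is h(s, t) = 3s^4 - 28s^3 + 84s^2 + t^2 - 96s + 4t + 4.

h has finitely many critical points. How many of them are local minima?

h separates as a function of s plus a function of t, so ∇h=0 decouples.
∂h/∂s = 12(s - 4)(s - 2)(s - 1) = 0 at s ∈ {1, 2, 4}; ∂h/∂t = 2(t + 2) = 0 at t ∈ {-2}.
The Hessian is diagonal: diag(h_ss, h_tt). Second derivatives: h_ss(1)=36, h_ss(2)=-24, h_ss(4)=72; h_tt(-2)=2.
Local minima occur where both diagonal entries positive: (1, -2), (4, -2). Count: 2.

2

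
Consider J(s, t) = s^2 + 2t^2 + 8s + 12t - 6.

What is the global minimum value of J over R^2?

-40

J(s,t) separates as P(s) + Q(t) − 6, so its minimum is min P + min Q − 6.
P'(s) = 2s + 8 vanishes at s ∈ {-4}; Q'(t) = 4(t + 3) vanishes at t ∈ {-3}.
Local minima of P (where P''>0): P(-4)=-16. Local minima of Q: Q(-3)=-18.
So the global minimum of J is P(-4) + Q(-3) − 6 = -16 − 18 − 6 = -40, attained at (-4, -3).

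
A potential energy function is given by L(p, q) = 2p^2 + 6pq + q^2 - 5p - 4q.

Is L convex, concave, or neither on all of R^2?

neither

L is quadratic, so its Hessian is the constant matrix H = [[4, 6], [6, 2]].
det(H) = -28, tr(H) = 6.
det(H) < 0, so H is indefinite: neither convex nor concave.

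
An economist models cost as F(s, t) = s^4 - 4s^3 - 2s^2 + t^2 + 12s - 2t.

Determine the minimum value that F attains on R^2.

-10

F(s,t) separates as P(s) + Q(t), so its minimum is min P + min Q.
P'(s) = 4(s - 3)(s - 1)(s + 1) vanishes at s ∈ {-1, 1, 3}; Q'(t) = 2(t - 1) vanishes at t ∈ {1}.
Local minima of P (where P''>0): P(-1)=-9, P(3)=-9. Local minima of Q: Q(1)=-1.
So the global minimum of F is P(-1) + Q(1) = -9 − 1 = -10, attained at (-1, 1).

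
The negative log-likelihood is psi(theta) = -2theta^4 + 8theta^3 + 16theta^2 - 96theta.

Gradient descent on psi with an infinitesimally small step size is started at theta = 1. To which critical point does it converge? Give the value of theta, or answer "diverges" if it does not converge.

psi'(theta) = -8(theta - 3)(theta - 2)(theta + 2), so psi'(1) = -48.
Gradient descent moves in the -psi' direction, i.e. theta is increasing.
The nearest critical point in that direction is theta = 2, where psi'' = 32 > 0 (a local minimum). The iterate converges there.

2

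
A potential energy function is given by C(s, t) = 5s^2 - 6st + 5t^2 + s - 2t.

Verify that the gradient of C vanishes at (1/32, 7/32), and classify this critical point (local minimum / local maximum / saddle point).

∇C = (10s - 6t + 1, -6s + 10t - 2); substituting (1/32, 7/32) gives ∇C = (0, 0), so (1/32, 7/32) is indeed a critical point.
The Hessian of C is constant: H = [[10, -6], [-6, 10]].
det(H) = 10·10 − (-6)² = 64.
det(H) > 0 and tr(H) = 20 > 0, so H is positive definite and the point is a local minimum.

local minimum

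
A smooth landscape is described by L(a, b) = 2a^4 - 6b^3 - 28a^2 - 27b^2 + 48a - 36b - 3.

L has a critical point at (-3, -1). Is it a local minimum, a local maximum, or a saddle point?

saddle point

The mixed partial ∂²L/∂a∂b is 0, so the Hessian at any point is diag(L_aa, L_bb) = diag(8(3a^2 - 7), -18(2b + 3)).
At (-3, -1): H = diag(160, -18).
The eigenvalues have opposite signs, so H is indefinite: a saddle point.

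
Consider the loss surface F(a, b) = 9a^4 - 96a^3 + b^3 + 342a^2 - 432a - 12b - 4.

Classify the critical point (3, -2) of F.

The mixed partial ∂²F/∂a∂b is 0, so the Hessian at any point is diag(F_aa, F_bb) = diag(36(3a^2 - 16a + 19), 6b).
At (3, -2): H = diag(-72, -12).
Both eigenvalues are negative, so H is negative definite: a local maximum.

local maximum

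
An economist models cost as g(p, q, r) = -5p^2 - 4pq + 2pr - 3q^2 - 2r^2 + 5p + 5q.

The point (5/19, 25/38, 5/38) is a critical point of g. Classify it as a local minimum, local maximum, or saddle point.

local maximum

The Hessian is constant: H = [[-10, -4, 2], [-4, -6, 0], [2, 0, -4]].
Leading principal minors: Δ₁ = -10, Δ₂ = 44, Δ₃ = -152.
The minors alternate sign starting negative (−, +, −), so H is negative definite: a local maximum.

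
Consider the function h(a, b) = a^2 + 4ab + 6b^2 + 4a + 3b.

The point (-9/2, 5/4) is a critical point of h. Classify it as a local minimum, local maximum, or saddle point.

The Hessian of h is constant: H = [[2, 4], [4, 12]].
det(H) = 2·12 − 4² = 8.
det(H) > 0 and tr(H) = 14 > 0, so H is positive definite and the point is a local minimum.

local minimum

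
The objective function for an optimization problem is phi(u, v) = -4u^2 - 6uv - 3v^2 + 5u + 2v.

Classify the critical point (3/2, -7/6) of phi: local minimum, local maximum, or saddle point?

The Hessian of phi is constant: H = [[-8, -6], [-6, -6]].
det(H) = (-8)·(-6) − (-6)² = 12.
det(H) > 0 and tr(H) = -14 < 0, so H is negative definite and the point is a local maximum.

local maximum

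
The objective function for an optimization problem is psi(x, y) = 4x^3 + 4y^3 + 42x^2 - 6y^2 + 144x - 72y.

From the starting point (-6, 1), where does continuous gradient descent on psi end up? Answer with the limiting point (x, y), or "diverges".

diverges

psi is separable, so gradient descent decouples: x follows -∂psi/∂x, y follows -∂psi/∂y.
∂psi/∂x = 12(x + 3)(x + 4); at x=-6 this is 72, so x decreases.
∂psi/∂y = 12(y - 3)(y + 2); at y=1 this is -72, so y increases.
The x-coordinate has no critical point in that direction and runs off to infinity.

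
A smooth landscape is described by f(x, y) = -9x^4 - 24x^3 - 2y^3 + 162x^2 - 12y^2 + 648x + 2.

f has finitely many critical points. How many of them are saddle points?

3

f separates as a function of x plus a function of y, so ∇f=0 decouples.
∂f/∂x = -36(x - 3)(x + 2)(x + 3) = 0 at x ∈ {-3, -2, 3}; ∂f/∂y = -6y(y + 4) = 0 at y ∈ {-4, 0}.
The Hessian is diagonal: diag(f_xx, f_yy). Second derivatives: f_xx(-3)=-216, f_xx(-2)=180, f_xx(3)=-1080; f_yy(-4)=24, f_yy(0)=-24.
Saddle points occur where the two diagonal entries have opposite signs: (-3, -4), (-2, 0), (3, -4). Count: 3.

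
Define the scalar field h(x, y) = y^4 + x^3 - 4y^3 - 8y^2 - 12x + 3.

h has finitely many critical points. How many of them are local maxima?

1

h separates as a function of x plus a function of y, so ∇h=0 decouples.
∂h/∂x = 3(x - 2)(x + 2) = 0 at x ∈ {-2, 2}; ∂h/∂y = 4y(y - 4)(y + 1) = 0 at y ∈ {-1, 0, 4}.
The Hessian is diagonal: diag(h_xx, h_yy). Second derivatives: h_xx(-2)=-12, h_xx(2)=12; h_yy(-1)=20, h_yy(0)=-16, h_yy(4)=80.
Local maxima occur where both diagonal entries negative: (-2, 0). Count: 1.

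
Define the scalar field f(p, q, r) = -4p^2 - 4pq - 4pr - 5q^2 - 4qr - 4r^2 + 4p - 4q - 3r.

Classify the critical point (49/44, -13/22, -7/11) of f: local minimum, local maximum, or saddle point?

local maximum

The Hessian is constant: H = [[-8, -4, -4], [-4, -10, -4], [-4, -4, -8]].
Leading principal minors: Δ₁ = -8, Δ₂ = 64, Δ₃ = -352.
The minors alternate sign starting negative (−, +, −), so H is negative definite: a local maximum.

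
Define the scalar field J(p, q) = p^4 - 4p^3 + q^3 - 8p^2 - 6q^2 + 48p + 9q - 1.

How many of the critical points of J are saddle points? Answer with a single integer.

J separates as a function of p plus a function of q, so ∇J=0 decouples.
∂J/∂p = 4(p - 3)(p - 2)(p + 2) = 0 at p ∈ {-2, 2, 3}; ∂J/∂q = 3(q - 3)(q - 1) = 0 at q ∈ {1, 3}.
The Hessian is diagonal: diag(J_pp, J_qq). Second derivatives: J_pp(-2)=80, J_pp(2)=-16, J_pp(3)=20; J_qq(1)=-6, J_qq(3)=6.
Saddle points occur where the two diagonal entries have opposite signs: (-2, 1), (2, 3), (3, 1). Count: 3.

3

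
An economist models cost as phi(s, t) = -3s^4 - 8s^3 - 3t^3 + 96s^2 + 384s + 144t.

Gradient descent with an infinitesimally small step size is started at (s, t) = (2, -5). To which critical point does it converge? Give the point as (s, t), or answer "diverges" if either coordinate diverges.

phi is separable, so gradient descent decouples: s follows -∂phi/∂s, t follows -∂phi/∂t.
∂phi/∂s = -12(s - 4)(s + 2)(s + 4); at s=2 this is 576, so s decreases.
∂phi/∂t = -9(t - 4)(t + 4); at t=-5 this is -81, so t increases.
s converges to its nearest critical value -2 (a local min of the s-part); t converges to -4. The iterate converges to (-2, -4).

(-2, -4)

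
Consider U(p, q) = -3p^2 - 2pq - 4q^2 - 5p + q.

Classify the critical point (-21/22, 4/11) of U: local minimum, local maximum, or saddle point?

The Hessian of U is constant: H = [[-6, -2], [-2, -8]].
det(H) = (-6)·(-8) − (-2)² = 44.
det(H) > 0 and tr(H) = -14 < 0, so H is negative definite and the point is a local maximum.

local maximum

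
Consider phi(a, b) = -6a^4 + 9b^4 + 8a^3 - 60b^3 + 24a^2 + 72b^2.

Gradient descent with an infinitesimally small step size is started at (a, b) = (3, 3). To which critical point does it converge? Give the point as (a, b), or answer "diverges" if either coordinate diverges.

diverges

phi is separable, so gradient descent decouples: a follows -∂phi/∂a, b follows -∂phi/∂b.
∂phi/∂a = -24a(a - 2)(a + 1); at a=3 this is -288, so a increases.
∂phi/∂b = 36b(b - 4)(b - 1); at b=3 this is -216, so b increases.
The a-coordinate has no critical point in that direction and runs off to infinity.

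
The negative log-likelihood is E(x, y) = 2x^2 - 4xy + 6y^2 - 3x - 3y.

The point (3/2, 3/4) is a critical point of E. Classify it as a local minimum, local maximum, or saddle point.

local minimum

The Hessian of E is constant: H = [[4, -4], [-4, 12]].
det(H) = 4·12 − (-4)² = 32.
det(H) > 0 and tr(H) = 16 > 0, so H is positive definite and the point is a local minimum.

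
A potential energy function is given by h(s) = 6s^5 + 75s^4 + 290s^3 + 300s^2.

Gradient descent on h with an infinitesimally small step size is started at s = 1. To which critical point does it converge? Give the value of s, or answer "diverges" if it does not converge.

h'(s) = 30s(s + 1)(s + 4)(s + 5), so h'(1) = 1800.
Gradient descent moves in the -h' direction, i.e. s is decreasing.
The nearest critical point in that direction is s = 0, where h'' = 600 > 0 (a local minimum). The iterate converges there.

0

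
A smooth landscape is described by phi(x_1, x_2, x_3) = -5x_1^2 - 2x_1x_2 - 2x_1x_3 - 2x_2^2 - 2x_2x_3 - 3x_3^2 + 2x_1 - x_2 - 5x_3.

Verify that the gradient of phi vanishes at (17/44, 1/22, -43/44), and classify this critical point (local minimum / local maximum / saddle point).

local maximum

∇phi = (-10x_1 - 2x_2 - 2x_3 + 2, -2x_1 - 4x_2 - 2x_3 - 1, -2x_1 - 2x_2 - 6x_3 - 5); substituting (17/44, 1/22, -43/44) gives ∇phi = (0, 0, 0), so (17/44, 1/22, -43/44) is indeed a critical point.
The Hessian is constant: H = [[-10, -2, -2], [-2, -4, -2], [-2, -2, -6]].
Leading principal minors: Δ₁ = -10, Δ₂ = 36, Δ₃ = -176.
The minors alternate sign starting negative (−, +, −), so H is negative definite: a local maximum.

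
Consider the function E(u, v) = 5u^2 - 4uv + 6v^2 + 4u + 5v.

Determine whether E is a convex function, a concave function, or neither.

E is quadratic, so its Hessian is the constant matrix H = [[10, -4], [-4, 12]].
det(H) = 104, tr(H) = 22.
det(H) > 0 and tr(H) > 0, so H is positive definite everywhere: convex.

convex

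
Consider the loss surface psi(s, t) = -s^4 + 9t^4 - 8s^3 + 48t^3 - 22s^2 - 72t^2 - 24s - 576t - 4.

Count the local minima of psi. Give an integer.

2

psi separates as a function of s plus a function of t, so ∇psi=0 decouples.
∂psi/∂s = -4(s + 1)(s + 2)(s + 3) = 0 at s ∈ {-3, -2, -1}; ∂psi/∂t = 36(t - 2)(t + 2)(t + 4) = 0 at t ∈ {-4, -2, 2}.
The Hessian is diagonal: diag(psi_ss, psi_tt). Second derivatives: psi_ss(-3)=-8, psi_ss(-2)=4, psi_ss(-1)=-8; psi_tt(-4)=432, psi_tt(-2)=-288, psi_tt(2)=864.
Local minima occur where both diagonal entries positive: (-2, -4), (-2, 2). Count: 2.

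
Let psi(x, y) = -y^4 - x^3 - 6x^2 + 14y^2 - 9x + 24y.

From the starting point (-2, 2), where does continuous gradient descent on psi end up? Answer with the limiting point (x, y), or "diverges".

psi is separable, so gradient descent decouples: x follows -∂psi/∂x, y follows -∂psi/∂y.
∂psi/∂x = -3(x + 1)(x + 3); at x=-2 this is 3, so x decreases.
∂psi/∂y = -4(y - 3)(y + 1)(y + 2); at y=2 this is 48, so y decreases.
x converges to its nearest critical value -3 (a local min of the x-part); y converges to -1. The iterate converges to (-3, -1).

(-3, -1)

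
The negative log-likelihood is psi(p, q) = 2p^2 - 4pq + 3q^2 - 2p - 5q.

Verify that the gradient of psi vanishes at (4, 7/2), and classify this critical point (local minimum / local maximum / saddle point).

∇psi = (4p - 4q - 2, -4p + 6q - 5); substituting (4, 7/2) gives ∇psi = (0, 0), so (4, 7/2) is indeed a critical point.
The Hessian of psi is constant: H = [[4, -4], [-4, 6]].
det(H) = 4·6 − (-4)² = 8.
det(H) > 0 and tr(H) = 10 > 0, so H is positive definite and the point is a local minimum.

local minimum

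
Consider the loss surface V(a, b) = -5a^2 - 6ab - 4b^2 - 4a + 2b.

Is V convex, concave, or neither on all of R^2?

concave

V is quadratic, so its Hessian is the constant matrix H = [[-10, -6], [-6, -8]].
det(H) = 44, tr(H) = -18.
det(H) > 0 and tr(H) < 0, so H is negative definite everywhere: concave.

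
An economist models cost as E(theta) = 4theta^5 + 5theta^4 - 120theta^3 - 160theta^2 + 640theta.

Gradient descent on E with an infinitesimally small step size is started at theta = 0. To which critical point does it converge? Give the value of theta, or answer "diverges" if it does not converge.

-2

E'(theta) = 20(theta - 4)(theta - 1)(theta + 2)(theta + 4), so E'(0) = 640.
Gradient descent moves in the -E' direction, i.e. theta is decreasing.
The nearest critical point in that direction is theta = -2, where E'' = 720 > 0 (a local minimum). The iterate converges there.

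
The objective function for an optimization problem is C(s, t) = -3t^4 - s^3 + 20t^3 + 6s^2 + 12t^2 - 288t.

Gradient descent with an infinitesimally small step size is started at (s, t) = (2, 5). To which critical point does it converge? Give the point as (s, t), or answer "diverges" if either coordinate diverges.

diverges

C is separable, so gradient descent decouples: s follows -∂C/∂s, t follows -∂C/∂t.
∂C/∂s = -3s(s - 4); at s=2 this is 12, so s decreases.
∂C/∂t = -12(t - 4)(t - 3)(t + 2); at t=5 this is -168, so t increases.
The t-coordinate has no critical point in that direction and runs off to infinity.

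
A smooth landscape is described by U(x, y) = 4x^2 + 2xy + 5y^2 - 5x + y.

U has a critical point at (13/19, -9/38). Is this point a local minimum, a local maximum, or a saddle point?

local minimum

The Hessian of U is constant: H = [[8, 2], [2, 10]].
det(H) = 8·10 − 2² = 76.
det(H) > 0 and tr(H) = 18 > 0, so H is positive definite and the point is a local minimum.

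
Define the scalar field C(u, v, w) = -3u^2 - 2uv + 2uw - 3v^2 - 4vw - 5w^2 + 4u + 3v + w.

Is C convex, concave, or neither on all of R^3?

concave

C is quadratic, so its Hessian is the constant matrix H = [[-6, -2, 2], [-2, -6, -4], [2, -4, -10]].
Leading principal minors: -6, 32, -168.
Signs alternate −, +, − ⇒ H ≺ 0 ⇒ concave.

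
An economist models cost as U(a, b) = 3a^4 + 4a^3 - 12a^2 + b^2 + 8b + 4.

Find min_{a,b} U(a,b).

-44

U(a,b) separates as P(a) + Q(b) + 4, so its minimum is min P + min Q + 4.
P'(a) = 12a(a - 1)(a + 2) vanishes at a ∈ {-2, 0, 1}; Q'(b) = 2b + 8 vanishes at b ∈ {-4}.
Local minima of P (where P''>0): P(-2)=-32, P(1)=-5. Local minima of Q: Q(-4)=-16.
So the global minimum of U is P(-2) + Q(-4) + 4 = -32 − 16 + 4 = -44, attained at (-2, -4).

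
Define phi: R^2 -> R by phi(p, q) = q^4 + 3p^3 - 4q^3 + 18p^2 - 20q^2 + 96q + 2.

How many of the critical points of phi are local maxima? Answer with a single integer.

phi separates as a function of p plus a function of q, so ∇phi=0 decouples.
∂phi/∂p = 9p(p + 4) = 0 at p ∈ {-4, 0}; ∂phi/∂q = 4(q - 4)(q - 2)(q + 3) = 0 at q ∈ {-3, 2, 4}.
The Hessian is diagonal: diag(phi_pp, phi_qq). Second derivatives: phi_pp(-4)=-36, phi_pp(0)=36; phi_qq(-3)=140, phi_qq(2)=-40, phi_qq(4)=56.
Local maxima occur where both diagonal entries negative: (-4, 2). Count: 1.

1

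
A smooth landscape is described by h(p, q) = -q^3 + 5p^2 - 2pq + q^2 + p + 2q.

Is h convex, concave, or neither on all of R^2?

The term -q^3 is cubic, so the Hessian is not constant.
∂²h/∂q² = -6q + 2, which takes both signs as q varies (negative for sufficiently large q). A diagonal entry of the Hessian changing sign means the Hessian is neither positive- nor negative-semidefinite on all of R^2.

neither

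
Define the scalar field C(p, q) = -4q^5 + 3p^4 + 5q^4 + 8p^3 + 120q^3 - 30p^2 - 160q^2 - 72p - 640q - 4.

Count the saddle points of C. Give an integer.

6

C separates as a function of p plus a function of q, so ∇C=0 decouples.
∂C/∂p = 12(p - 2)(p + 1)(p + 3) = 0 at p ∈ {-3, -1, 2}; ∂C/∂q = -20(q - 4)(q - 2)(q + 1)(q + 4) = 0 at q ∈ {-4, -1, 2, 4}.
The Hessian is diagonal: diag(C_pp, C_qq). Second derivatives: C_pp(-3)=120, C_pp(-1)=-72, C_pp(2)=180; C_qq(-4)=2880, C_qq(-1)=-900, C_qq(2)=720, C_qq(4)=-1600.
Saddle points occur where the two diagonal entries have opposite signs: (-3, -1), (-3, 4), (-1, -4), (-1, 2), (2, -1), (2, 4). Count: 6.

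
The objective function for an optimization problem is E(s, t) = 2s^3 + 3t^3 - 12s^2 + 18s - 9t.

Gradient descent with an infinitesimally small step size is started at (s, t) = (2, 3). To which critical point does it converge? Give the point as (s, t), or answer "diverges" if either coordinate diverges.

(3, 1)

E is separable, so gradient descent decouples: s follows -∂E/∂s, t follows -∂E/∂t.
∂E/∂s = 6(s - 3)(s - 1); at s=2 this is -6, so s increases.
∂E/∂t = 9(t - 1)(t + 1); at t=3 this is 72, so t decreases.
s converges to its nearest critical value 3 (a local min of the s-part); t converges to 1. The iterate converges to (3, 1).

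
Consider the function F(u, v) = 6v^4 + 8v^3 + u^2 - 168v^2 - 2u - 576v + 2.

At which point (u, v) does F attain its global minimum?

F(u,v) separates as P(u) + Q(v) + 2, so its minimum is min P + min Q + 2.
P'(u) = 2u - 2 vanishes at u ∈ {1}; Q'(v) = 24(v - 4)(v + 2)(v + 3) vanishes at v ∈ {-3, -2, 4}.
Local minima of P (where P''>0): P(1)=-1. Local minima of Q: Q(-3)=486, Q(4)=-2944.
So the global minimum of F is P(1) + Q(4) + 2 = -1 − 2944 + 2 = -2943, attained at (1, 4).

(1, 4)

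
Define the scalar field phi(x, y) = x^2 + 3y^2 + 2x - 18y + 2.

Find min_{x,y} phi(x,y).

phi(x,y) separates as P(x) + Q(y) + 2, so its minimum is min P + min Q + 2.
P'(x) = 2x + 2 vanishes at x ∈ {-1}; Q'(y) = 6y - 18 vanishes at y ∈ {3}.
Local minima of P (where P''>0): P(-1)=-1. Local minima of Q: Q(3)=-27.
So the global minimum of phi is P(-1) + Q(3) + 2 = -1 − 27 + 2 = -26, attained at (-1, 3).

-26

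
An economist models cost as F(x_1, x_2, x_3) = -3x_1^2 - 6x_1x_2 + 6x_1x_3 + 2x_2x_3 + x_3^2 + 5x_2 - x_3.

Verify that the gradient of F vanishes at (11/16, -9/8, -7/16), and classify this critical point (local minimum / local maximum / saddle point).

∇F = (-6x_1 - 6x_2 + 6x_3, -6x_1 + 2x_3 + 5, 6x_1 + 2x_2 + 2x_3 - 1); substituting (11/16, -9/8, -7/16) gives ∇F = (0, 0, 0), so (11/16, -9/8, -7/16) is indeed a critical point.
The Hessian is constant: H = [[-6, -6, 6], [-6, 0, 2], [6, 2, 2]].
Leading principal minors: Δ₁ = -6, Δ₂ = -36, Δ₃ = -192.
The minors fit neither the all-positive nor the alternating-sign pattern, so H is indefinite: a saddle point.

saddle point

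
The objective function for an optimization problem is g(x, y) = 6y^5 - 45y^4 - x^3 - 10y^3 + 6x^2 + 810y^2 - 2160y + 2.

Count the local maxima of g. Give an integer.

2

g separates as a function of x plus a function of y, so ∇g=0 decouples.
∂g/∂x = -3x(x - 4) = 0 at x ∈ {0, 4}; ∂g/∂y = 30(y - 4)(y - 3)(y - 2)(y + 3) = 0 at y ∈ {-3, 2, 3, 4}.
The Hessian is diagonal: diag(g_xx, g_yy). Second derivatives: g_xx(0)=12, g_xx(4)=-12; g_yy(-3)=-6300, g_yy(2)=300, g_yy(3)=-180, g_yy(4)=420.
Local maxima occur where both diagonal entries negative: (4, -3), (4, 3). Count: 2.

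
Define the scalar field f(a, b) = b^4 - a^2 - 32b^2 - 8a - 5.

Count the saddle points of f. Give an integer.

f separates as a function of a plus a function of b, so ∇f=0 decouples.
∂f/∂a = -2(a + 4) = 0 at a ∈ {-4}; ∂f/∂b = 4b(b - 4)(b + 4) = 0 at b ∈ {-4, 0, 4}.
The Hessian is diagonal: diag(f_aa, f_bb). Second derivatives: f_aa(-4)=-2; f_bb(-4)=128, f_bb(0)=-64, f_bb(4)=128.
Saddle points occur where the two diagonal entries have opposite signs: (-4, -4), (-4, 4). Count: 2.

2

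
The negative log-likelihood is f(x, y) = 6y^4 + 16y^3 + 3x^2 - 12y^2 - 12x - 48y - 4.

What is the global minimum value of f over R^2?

-54

f(x,y) separates as P(x) + Q(y) − 4, so its minimum is min P + min Q − 4.
P'(x) = 6x - 12 vanishes at x ∈ {2}; Q'(y) = 24(y - 1)(y + 1)(y + 2) vanishes at y ∈ {-2, -1, 1}.
Local minima of P (where P''>0): P(2)=-12. Local minima of Q: Q(-2)=16, Q(1)=-38.
So the global minimum of f is P(2) + Q(1) − 4 = -12 − 38 − 4 = -54, attained at (2, 1).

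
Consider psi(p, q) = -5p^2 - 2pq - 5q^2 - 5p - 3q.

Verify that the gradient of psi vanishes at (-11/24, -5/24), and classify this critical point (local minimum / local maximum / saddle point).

∇psi = (-10p - 2q - 5, -2p - 10q - 3); substituting (-11/24, -5/24) gives ∇psi = (0, 0), so (-11/24, -5/24) is indeed a critical point.
The Hessian of psi is constant: H = [[-10, -2], [-2, -10]].
det(H) = (-10)·(-10) − (-2)² = 96.
det(H) > 0 and tr(H) = -20 < 0, so H is negative definite and the point is a local maximum.

local maximum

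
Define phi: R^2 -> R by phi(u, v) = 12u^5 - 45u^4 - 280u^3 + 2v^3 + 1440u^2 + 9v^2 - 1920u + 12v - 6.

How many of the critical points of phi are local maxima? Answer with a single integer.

phi separates as a function of u plus a function of v, so ∇phi=0 decouples.
∂phi/∂u = 60(u - 4)(u - 2)(u - 1)(u + 4) = 0 at u ∈ {-4, 1, 2, 4}; ∂phi/∂v = 6(v + 1)(v + 2) = 0 at v ∈ {-2, -1}.
The Hessian is diagonal: diag(phi_uu, phi_vv). Second derivatives: phi_uu(-4)=-14400, phi_uu(1)=900, phi_uu(2)=-720, phi_uu(4)=2880; phi_vv(-2)=-6, phi_vv(-1)=6.
Local maxima occur where both diagonal entries negative: (-4, -2), (2, -2). Count: 2.

2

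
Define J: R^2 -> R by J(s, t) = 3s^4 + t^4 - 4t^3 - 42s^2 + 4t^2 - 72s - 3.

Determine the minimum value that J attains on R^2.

J(s,t) separates as P(s) + Q(t) − 3, so its minimum is min P + min Q − 3.
P'(s) = 12(s - 3)(s + 1)(s + 2) vanishes at s ∈ {-2, -1, 3}; Q'(t) = 4t(t - 2)(t - 1) vanishes at t ∈ {0, 1, 2}.
Local minima of P (where P''>0): P(-2)=24, P(3)=-351. Local minima of Q: Q(0)=0, Q(2)=0.
So the global minimum of J is P(3) + Q(0) − 3 = -351 + 0 − 3 = -354, attained at (3, 0).

-354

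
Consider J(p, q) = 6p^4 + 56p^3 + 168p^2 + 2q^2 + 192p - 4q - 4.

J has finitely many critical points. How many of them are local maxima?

0

J separates as a function of p plus a function of q, so ∇J=0 decouples.
∂J/∂p = 24(p + 1)(p + 2)(p + 4) = 0 at p ∈ {-4, -2, -1}; ∂J/∂q = 4(q - 1) = 0 at q ∈ {1}.
The Hessian is diagonal: diag(J_pp, J_qq). Second derivatives: J_pp(-4)=144, J_pp(-2)=-48, J_pp(-1)=72; J_qq(1)=4.
Local maxima occur where both diagonal entries negative: none. Count: 0.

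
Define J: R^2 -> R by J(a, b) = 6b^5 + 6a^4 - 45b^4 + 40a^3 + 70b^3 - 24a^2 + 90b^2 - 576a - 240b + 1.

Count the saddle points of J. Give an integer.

6

J separates as a function of a plus a function of b, so ∇J=0 decouples.
∂J/∂a = 24(a - 2)(a + 3)(a + 4) = 0 at a ∈ {-4, -3, 2}; ∂J/∂b = 30(b - 4)(b - 2)(b - 1)(b + 1) = 0 at b ∈ {-1, 1, 2, 4}.
The Hessian is diagonal: diag(J_aa, J_bb). Second derivatives: J_aa(-4)=144, J_aa(-3)=-120, J_aa(2)=720; J_bb(-1)=-900, J_bb(1)=180, J_bb(2)=-180, J_bb(4)=900.
Saddle points occur where the two diagonal entries have opposite signs: (-4, -1), (-4, 2), (-3, 1), (-3, 4), (2, -1), (2, 2). Count: 6.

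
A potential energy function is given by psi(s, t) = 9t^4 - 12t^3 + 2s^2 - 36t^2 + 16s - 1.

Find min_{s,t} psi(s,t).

psi(s,t) separates as P(s) + Q(t) − 1, so its minimum is min P + min Q − 1.
P'(s) = 4s + 16 vanishes at s ∈ {-4}; Q'(t) = 36t(t - 2)(t + 1) vanishes at t ∈ {-1, 0, 2}.
Local minima of P (where P''>0): P(-4)=-32. Local minima of Q: Q(-1)=-15, Q(2)=-96.
So the global minimum of psi is P(-4) + Q(2) − 1 = -32 − 96 − 1 = -129, attained at (-4, 2).

-129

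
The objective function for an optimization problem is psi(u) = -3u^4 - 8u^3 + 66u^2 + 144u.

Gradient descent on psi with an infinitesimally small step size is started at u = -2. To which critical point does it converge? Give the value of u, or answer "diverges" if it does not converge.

psi'(u) = -12(u - 3)(u + 1)(u + 4), so psi'(-2) = -120.
Gradient descent moves in the -psi' direction, i.e. u is increasing.
The nearest critical point in that direction is u = -1, where psi'' = 144 > 0 (a local minimum). The iterate converges there.

-1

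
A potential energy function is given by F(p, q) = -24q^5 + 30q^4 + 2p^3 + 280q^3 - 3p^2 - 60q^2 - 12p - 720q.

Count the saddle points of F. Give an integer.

F separates as a function of p plus a function of q, so ∇F=0 decouples.
∂F/∂p = 6(p - 2)(p + 1) = 0 at p ∈ {-1, 2}; ∂F/∂q = -120(q - 3)(q - 1)(q + 1)(q + 2) = 0 at q ∈ {-2, -1, 1, 3}.
The Hessian is diagonal: diag(F_pp, F_qq). Second derivatives: F_pp(-1)=-18, F_pp(2)=18; F_qq(-2)=1800, F_qq(-1)=-960, F_qq(1)=1440, F_qq(3)=-4800.
Saddle points occur where the two diagonal entries have opposite signs: (-1, -2), (-1, 1), (2, -1), (2, 3). Count: 4.

4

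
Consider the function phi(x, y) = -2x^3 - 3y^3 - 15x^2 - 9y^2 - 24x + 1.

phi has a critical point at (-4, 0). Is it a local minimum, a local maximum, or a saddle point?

saddle point

The mixed partial ∂²phi/∂x∂y is 0, so the Hessian at any point is diag(phi_xx, phi_yy) = diag(-6(2x + 5), -18(y + 1)).
At (-4, 0): H = diag(18, -18).
The eigenvalues have opposite signs, so H is indefinite: a saddle point.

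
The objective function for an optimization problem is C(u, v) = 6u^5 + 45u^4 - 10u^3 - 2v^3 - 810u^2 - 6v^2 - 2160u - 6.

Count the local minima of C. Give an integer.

2

C separates as a function of u plus a function of v, so ∇C=0 decouples.
∂C/∂u = 30(u - 3)(u + 2)(u + 3)(u + 4) = 0 at u ∈ {-4, -3, -2, 3}; ∂C/∂v = -6v(v + 2) = 0 at v ∈ {-2, 0}.
The Hessian is diagonal: diag(C_uu, C_vv). Second derivatives: C_uu(-4)=-420, C_uu(-3)=180, C_uu(-2)=-300, C_uu(3)=6300; C_vv(-2)=12, C_vv(0)=-12.
Local minima occur where both diagonal entries positive: (-3, -2), (3, -2). Count: 2.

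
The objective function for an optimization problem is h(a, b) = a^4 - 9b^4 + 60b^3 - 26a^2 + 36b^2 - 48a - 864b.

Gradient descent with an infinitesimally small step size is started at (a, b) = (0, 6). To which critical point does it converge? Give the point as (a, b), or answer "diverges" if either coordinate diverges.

h is separable, so gradient descent decouples: a follows -∂h/∂a, b follows -∂h/∂b.
∂h/∂a = 4(a - 4)(a + 1)(a + 3); at a=0 this is -48, so a increases.
∂h/∂b = -36(b - 4)(b - 3)(b + 2); at b=6 this is -1728, so b increases.
The b-coordinate has no critical point in that direction and runs off to infinity.

diverges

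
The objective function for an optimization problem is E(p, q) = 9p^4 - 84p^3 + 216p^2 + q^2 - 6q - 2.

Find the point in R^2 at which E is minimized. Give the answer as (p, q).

E(p,q) separates as A(p) + B(q) − 2, so its minimum is min A + min B − 2.
A'(p) = 36p(p - 4)(p - 3) vanishes at p ∈ {0, 3, 4}; B'(q) = 2q - 6 vanishes at q ∈ {3}.
Local minima of A (where A''>0): A(0)=0, A(4)=384. Local minima of B: B(3)=-9.
So the global minimum of E is A(0) + B(3) − 2 = 0 − 9 − 2 = -11, attained at (0, 3).

(0, 3)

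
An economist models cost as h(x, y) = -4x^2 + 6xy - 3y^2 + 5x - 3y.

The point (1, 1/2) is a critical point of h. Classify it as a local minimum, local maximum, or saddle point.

local maximum

The Hessian of h is constant: H = [[-8, 6], [6, -6]].
det(H) = (-8)·(-6) − 6² = 12.
det(H) > 0 and tr(H) = -14 < 0, so H is negative definite and the point is a local maximum.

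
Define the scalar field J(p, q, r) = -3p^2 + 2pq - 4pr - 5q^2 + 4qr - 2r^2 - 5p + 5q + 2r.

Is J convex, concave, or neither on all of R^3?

J is quadratic, so its Hessian is the constant matrix H = [[-6, 2, -4], [2, -10, 4], [-4, 4, -4]].
Leading principal minors: -6, 56, -32.
Signs alternate −, +, − ⇒ H ≺ 0 ⇒ concave.

concave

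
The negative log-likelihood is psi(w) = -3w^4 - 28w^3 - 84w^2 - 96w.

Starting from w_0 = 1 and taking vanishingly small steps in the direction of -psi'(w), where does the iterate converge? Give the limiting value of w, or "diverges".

psi'(w) = -12(w + 1)(w + 2)(w + 4), so psi'(1) = -360.
Gradient descent moves in the -psi' direction, i.e. w is increasing.
There is no critical point above w=1, and psi' keeps the same sign, so the iterate runs off to +∞.

diverges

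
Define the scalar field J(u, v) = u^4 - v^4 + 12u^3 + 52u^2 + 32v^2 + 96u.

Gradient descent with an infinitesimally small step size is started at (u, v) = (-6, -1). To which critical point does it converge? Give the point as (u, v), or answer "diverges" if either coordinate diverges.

(-4, 0)

J is separable, so gradient descent decouples: u follows -∂J/∂u, v follows -∂J/∂v.
∂J/∂u = 4(u + 2)(u + 3)(u + 4); at u=-6 this is -96, so u increases.
∂J/∂v = -4v(v - 4)(v + 4); at v=-1 this is -60, so v increases.
u converges to its nearest critical value -4 (a local min of the u-part); v converges to 0. The iterate converges to (-4, 0).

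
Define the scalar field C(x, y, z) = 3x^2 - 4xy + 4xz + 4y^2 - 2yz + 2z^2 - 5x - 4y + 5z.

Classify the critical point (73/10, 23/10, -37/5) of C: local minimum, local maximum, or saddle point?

local minimum

The Hessian is constant: H = [[6, -4, 4], [-4, 8, -2], [4, -2, 4]].
Leading principal minors: Δ₁ = 6, Δ₂ = 32, Δ₃ = 40.
All leading minors are positive, so H is positive definite: a local minimum.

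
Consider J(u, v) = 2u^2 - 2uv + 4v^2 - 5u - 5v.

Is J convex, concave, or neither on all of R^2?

convex

J is quadratic, so its Hessian is the constant matrix H = [[4, -2], [-2, 8]].
det(H) = 28, tr(H) = 12.
det(H) > 0 and tr(H) > 0, so H is positive definite everywhere: convex.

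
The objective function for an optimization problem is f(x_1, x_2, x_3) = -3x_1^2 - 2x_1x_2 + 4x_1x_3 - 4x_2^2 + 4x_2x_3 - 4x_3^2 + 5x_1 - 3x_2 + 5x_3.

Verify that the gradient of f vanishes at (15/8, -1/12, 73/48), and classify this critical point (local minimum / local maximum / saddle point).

local maximum

∇f = (-6x_1 - 2x_2 + 4x_3 + 5, -2x_1 - 8x_2 + 4x_3 - 3, 4x_1 + 4x_2 - 8x_3 + 5); substituting (15/8, -1/12, 73/48) gives ∇f = (0, 0, 0), so (15/8, -1/12, 73/48) is indeed a critical point.
The Hessian is constant: H = [[-6, -2, 4], [-2, -8, 4], [4, 4, -8]].
Leading principal minors: Δ₁ = -6, Δ₂ = 44, Δ₃ = -192.
The minors alternate sign starting negative (−, +, −), so H is negative definite: a local maximum.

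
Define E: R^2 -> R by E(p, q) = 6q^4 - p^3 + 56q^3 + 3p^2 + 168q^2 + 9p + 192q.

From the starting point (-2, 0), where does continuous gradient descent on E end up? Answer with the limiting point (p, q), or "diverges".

(-1, -1)

E is separable, so gradient descent decouples: p follows -∂E/∂p, q follows -∂E/∂q.
∂E/∂p = -3(p - 3)(p + 1); at p=-2 this is -15, so p increases.
∂E/∂q = 24(q + 1)(q + 2)(q + 4); at q=0 this is 192, so q decreases.
p converges to its nearest critical value -1 (a local min of the p-part); q converges to -1. The iterate converges to (-1, -1).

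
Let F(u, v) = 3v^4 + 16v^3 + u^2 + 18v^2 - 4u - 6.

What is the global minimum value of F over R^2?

-37

F(u,v) separates as P(u) + Q(v) − 6, so its minimum is min P + min Q − 6.
P'(u) = 2u - 4 vanishes at u ∈ {2}; Q'(v) = 12v(v + 1)(v + 3) vanishes at v ∈ {-3, -1, 0}.
Local minima of P (where P''>0): P(2)=-4. Local minima of Q: Q(-3)=-27, Q(0)=0.
So the global minimum of F is P(2) + Q(-3) − 6 = -4 − 27 − 6 = -37, attained at (2, -3).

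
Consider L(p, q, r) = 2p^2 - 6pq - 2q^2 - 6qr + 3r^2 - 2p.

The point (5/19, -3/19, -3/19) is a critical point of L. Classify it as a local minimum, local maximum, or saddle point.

The Hessian is constant: H = [[4, -6, 0], [-6, -4, -6], [0, -6, 6]].
Leading principal minors: Δ₁ = 4, Δ₂ = -52, Δ₃ = -456.
The minors fit neither the all-positive nor the alternating-sign pattern, so H is indefinite: a saddle point.

saddle point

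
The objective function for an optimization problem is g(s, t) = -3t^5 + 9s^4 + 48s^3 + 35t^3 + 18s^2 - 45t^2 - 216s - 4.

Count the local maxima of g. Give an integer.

2

g separates as a function of s plus a function of t, so ∇g=0 decouples.
∂g/∂s = 36(s - 1)(s + 2)(s + 3) = 0 at s ∈ {-3, -2, 1}; ∂g/∂t = -15t(t - 2)(t - 1)(t + 3) = 0 at t ∈ {-3, 0, 1, 2}.
The Hessian is diagonal: diag(g_ss, g_tt). Second derivatives: g_ss(-3)=144, g_ss(-2)=-108, g_ss(1)=432; g_tt(-3)=900, g_tt(0)=-90, g_tt(1)=60, g_tt(2)=-150.
Local maxima occur where both diagonal entries negative: (-2, 0), (-2, 2). Count: 2.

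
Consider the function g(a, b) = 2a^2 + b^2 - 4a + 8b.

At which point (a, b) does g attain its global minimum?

(1, -4)

g(a,b) separates as P(a) + Q(b), so its minimum is min P + min Q.
P'(a) = 4a - 4 vanishes at a ∈ {1}; Q'(b) = 2b + 8 vanishes at b ∈ {-4}.
Local minima of P (where P''>0): P(1)=-2. Local minima of Q: Q(-4)=-16.
So the global minimum of g is P(1) + Q(-4) = -2 − 16 = -18, attained at (1, -4).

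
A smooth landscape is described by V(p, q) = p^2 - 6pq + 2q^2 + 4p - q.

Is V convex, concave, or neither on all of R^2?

neither

V is quadratic, so its Hessian is the constant matrix H = [[2, -6], [-6, 4]].
det(H) = -28, tr(H) = 6.
det(H) < 0, so H is indefinite: neither convex nor concave.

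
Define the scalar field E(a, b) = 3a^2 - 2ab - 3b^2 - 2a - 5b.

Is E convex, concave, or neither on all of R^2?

neither

E is quadratic, so its Hessian is the constant matrix H = [[6, -2], [-2, -6]].
det(H) = -40, tr(H) = 0.
det(H) < 0, so H is indefinite: neither convex nor concave.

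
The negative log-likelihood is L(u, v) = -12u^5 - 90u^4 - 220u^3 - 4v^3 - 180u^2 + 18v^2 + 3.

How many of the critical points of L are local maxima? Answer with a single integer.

L separates as a function of u plus a function of v, so ∇L=0 decouples.
∂L/∂u = -60u(u + 1)(u + 2)(u + 3) = 0 at u ∈ {-3, -2, -1, 0}; ∂L/∂v = -12v(v - 3) = 0 at v ∈ {0, 3}.
The Hessian is diagonal: diag(L_uu, L_vv). Second derivatives: L_uu(-3)=360, L_uu(-2)=-120, L_uu(-1)=120, L_uu(0)=-360; L_vv(0)=36, L_vv(3)=-36.
Local maxima occur where both diagonal entries negative: (-2, 3), (0, 3). Count: 2.

2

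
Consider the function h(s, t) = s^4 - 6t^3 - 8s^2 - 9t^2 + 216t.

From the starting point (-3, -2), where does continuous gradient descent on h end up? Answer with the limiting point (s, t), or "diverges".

h is separable, so gradient descent decouples: s follows -∂h/∂s, t follows -∂h/∂t.
∂h/∂s = 4s(s - 2)(s + 2); at s=-3 this is -60, so s increases.
∂h/∂t = -18(t - 3)(t + 4); at t=-2 this is 180, so t decreases.
s converges to its nearest critical value -2 (a local min of the s-part); t converges to -4. The iterate converges to (-2, -4).

(-2, -4)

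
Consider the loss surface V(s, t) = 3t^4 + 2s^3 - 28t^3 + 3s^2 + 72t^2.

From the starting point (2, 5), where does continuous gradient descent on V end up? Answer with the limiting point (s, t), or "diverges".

(0, 4)

V is separable, so gradient descent decouples: s follows -∂V/∂s, t follows -∂V/∂t.
∂V/∂s = 6s(s + 1); at s=2 this is 36, so s decreases.
∂V/∂t = 12t(t - 4)(t - 3); at t=5 this is 120, so t decreases.
s converges to its nearest critical value 0 (a local min of the s-part); t converges to 4. The iterate converges to (0, 4).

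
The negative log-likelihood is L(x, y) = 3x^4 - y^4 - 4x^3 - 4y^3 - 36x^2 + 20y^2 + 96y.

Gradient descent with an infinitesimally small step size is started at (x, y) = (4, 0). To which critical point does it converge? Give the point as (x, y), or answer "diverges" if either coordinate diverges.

(3, -2)

L is separable, so gradient descent decouples: x follows -∂L/∂x, y follows -∂L/∂y.
∂L/∂x = 12x(x - 3)(x + 2); at x=4 this is 288, so x decreases.
∂L/∂y = -4(y - 3)(y + 2)(y + 4); at y=0 this is 96, so y decreases.
x converges to its nearest critical value 3 (a local min of the x-part); y converges to -2. The iterate converges to (3, -2).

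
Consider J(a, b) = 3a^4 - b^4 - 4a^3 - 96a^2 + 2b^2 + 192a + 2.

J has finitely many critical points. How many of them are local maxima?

2

J separates as a function of a plus a function of b, so ∇J=0 decouples.
∂J/∂a = 12(a - 4)(a - 1)(a + 4) = 0 at a ∈ {-4, 1, 4}; ∂J/∂b = -4b(b - 1)(b + 1) = 0 at b ∈ {-1, 0, 1}.
The Hessian is diagonal: diag(J_aa, J_bb). Second derivatives: J_aa(-4)=480, J_aa(1)=-180, J_aa(4)=288; J_bb(-1)=-8, J_bb(0)=4, J_bb(1)=-8.
Local maxima occur where both diagonal entries negative: (1, -1), (1, 1). Count: 2.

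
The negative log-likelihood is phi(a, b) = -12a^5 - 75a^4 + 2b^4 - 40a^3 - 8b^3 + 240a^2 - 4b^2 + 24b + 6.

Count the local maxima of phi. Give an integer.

phi separates as a function of a plus a function of b, so ∇phi=0 decouples.
∂phi/∂a = -60a(a - 1)(a + 2)(a + 4) = 0 at a ∈ {-4, -2, 0, 1}; ∂phi/∂b = 8(b - 3)(b - 1)(b + 1) = 0 at b ∈ {-1, 1, 3}.
The Hessian is diagonal: diag(phi_aa, phi_bb). Second derivatives: phi_aa(-4)=2400, phi_aa(-2)=-720, phi_aa(0)=480, phi_aa(1)=-900; phi_bb(-1)=64, phi_bb(1)=-32, phi_bb(3)=64.
Local maxima occur where both diagonal entries negative: (-2, 1), (1, 1). Count: 2.

2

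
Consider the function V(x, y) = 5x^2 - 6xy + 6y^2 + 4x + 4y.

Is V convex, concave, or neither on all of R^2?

V is quadratic, so its Hessian is the constant matrix H = [[10, -6], [-6, 12]].
det(H) = 84, tr(H) = 22.
det(H) > 0 and tr(H) > 0, so H is positive definite everywhere: convex.

convex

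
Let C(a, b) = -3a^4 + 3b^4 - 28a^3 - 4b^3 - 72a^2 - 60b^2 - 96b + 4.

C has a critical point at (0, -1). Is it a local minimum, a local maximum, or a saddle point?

local maximum

The mixed partial ∂²C/∂a∂b is 0, so the Hessian at any point is diag(C_aa, C_bb) = diag(-12(3a^2 + 14a + 12), 12(3b^2 - 2b - 10)).
At (0, -1): H = diag(-144, -60).
Both eigenvalues are negative, so H is negative definite: a local maximum.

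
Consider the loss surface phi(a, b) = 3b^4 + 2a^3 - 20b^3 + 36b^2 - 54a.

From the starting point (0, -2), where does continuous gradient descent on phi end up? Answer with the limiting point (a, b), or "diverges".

(3, 0)

phi is separable, so gradient descent decouples: a follows -∂phi/∂a, b follows -∂phi/∂b.
∂phi/∂a = 6(a - 3)(a + 3); at a=0 this is -54, so a increases.
∂phi/∂b = 12b(b - 3)(b - 2); at b=-2 this is -480, so b increases.
a converges to its nearest critical value 3 (a local min of the a-part); b converges to 0. The iterate converges to (3, 0).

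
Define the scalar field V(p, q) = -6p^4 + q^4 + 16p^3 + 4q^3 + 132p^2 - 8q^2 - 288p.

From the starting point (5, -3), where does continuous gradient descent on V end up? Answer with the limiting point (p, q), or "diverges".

V is separable, so gradient descent decouples: p follows -∂V/∂p, q follows -∂V/∂q.
∂V/∂p = -24(p - 4)(p - 1)(p + 3); at p=5 this is -768, so p increases.
∂V/∂q = 4q(q - 1)(q + 4); at q=-3 this is 48, so q decreases.
The p-coordinate has no critical point in that direction and runs off to infinity.

diverges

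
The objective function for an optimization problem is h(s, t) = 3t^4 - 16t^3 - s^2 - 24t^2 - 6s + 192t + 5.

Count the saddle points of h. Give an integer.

2

h separates as a function of s plus a function of t, so ∇h=0 decouples.
∂h/∂s = -2(s + 3) = 0 at s ∈ {-3}; ∂h/∂t = 12(t - 4)(t - 2)(t + 2) = 0 at t ∈ {-2, 2, 4}.
The Hessian is diagonal: diag(h_ss, h_tt). Second derivatives: h_ss(-3)=-2; h_tt(-2)=288, h_tt(2)=-96, h_tt(4)=144.
Saddle points occur where the two diagonal entries have opposite signs: (-3, -2), (-3, 4). Count: 2.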